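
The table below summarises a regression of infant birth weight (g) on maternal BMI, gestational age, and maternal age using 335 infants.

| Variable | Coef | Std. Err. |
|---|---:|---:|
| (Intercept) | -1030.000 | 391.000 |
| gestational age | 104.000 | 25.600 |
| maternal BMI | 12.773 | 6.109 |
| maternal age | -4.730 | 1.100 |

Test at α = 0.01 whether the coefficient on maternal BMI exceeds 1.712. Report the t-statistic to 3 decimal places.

t = 1.811

Read off: b = 12.773, SE = 6.109 for maternal BMI.
H₀: β₁ = 1.712 vs H₁: β₁ > 1.712.
t = (12.773 − 1.712) / 6.109 = 1.811.
df = n − k − 1 = 335 − 3 − 1 = 331.
One-sided p ≈ 0.0356, which is ≥ 0.01, so fail to reject H₀.
The data do not give significant evidence that the true slope on maternal BMI exceeds 1.712 g per unit, holding the other predictors fixed.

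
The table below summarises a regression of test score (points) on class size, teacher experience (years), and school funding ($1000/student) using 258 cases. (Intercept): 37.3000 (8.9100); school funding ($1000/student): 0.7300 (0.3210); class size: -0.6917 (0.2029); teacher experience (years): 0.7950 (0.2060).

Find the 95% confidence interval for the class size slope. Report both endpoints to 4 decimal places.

(-1.0913, -0.2921)

Read off: b = -0.6917, SE = 0.2029 for class size.
df = n − k − 1 = 258 − 3 − 1 = 254.
t* = t_{0.025, 254} = 1.969348.
Margin = t* × SE = 1.969348 × 0.2029 = 0.399581.
CI: -0.6917 ± 0.399581 → (-1.0913, -0.2921).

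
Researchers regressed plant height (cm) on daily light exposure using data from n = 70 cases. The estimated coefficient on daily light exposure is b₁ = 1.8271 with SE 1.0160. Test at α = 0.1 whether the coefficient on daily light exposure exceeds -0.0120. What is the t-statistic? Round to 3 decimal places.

H₀: β₁ = -0.0120 vs H₁: β₁ > -0.0120.
t = (b₁ − β₁⁰)/SE = (1.8271 − (-0.0120)) / 1.0160 = 1.810.
df = n − 2 = 70 − 2 = 68.
One-sided p ≈ 0.0373, which is < 0.1, so reject H₀.
There is evidence that the true slope on daily light exposure exceeds -0.0120 cm per unit.

t = 1.810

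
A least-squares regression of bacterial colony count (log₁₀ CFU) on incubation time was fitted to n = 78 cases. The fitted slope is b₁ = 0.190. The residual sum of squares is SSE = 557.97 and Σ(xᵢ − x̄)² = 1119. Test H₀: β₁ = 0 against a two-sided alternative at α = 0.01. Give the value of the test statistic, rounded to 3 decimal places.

t = 2.346

MSE = SSE/(n − 2) = 557.97/76 = 7.34171.
SE(b₁) = √(MSE/Sₓₓ) = √(7.34171/1119) = 0.0809997.
t = 0.190 / 0.0809997 = 2.346.
df = n − 2 = 76.
Two-sided p ≈ 0.0216, which is ≥ 0.01, so fail to reject H₀.
The data do not give significant evidence of an association between incubation time and bacterial colony count.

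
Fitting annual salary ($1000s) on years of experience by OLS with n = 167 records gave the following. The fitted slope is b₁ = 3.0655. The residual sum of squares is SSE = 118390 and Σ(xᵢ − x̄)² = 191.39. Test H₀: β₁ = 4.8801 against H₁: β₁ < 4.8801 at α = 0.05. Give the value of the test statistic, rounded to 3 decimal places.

MSE = SSE/(n − 2) = 118390/165 = 717.515.
SE(b₁) = √(MSE/Sₓₓ) = √(717.515/191.39) = 1.93623.
t = (3.0655 − 4.8801) / 1.93623 = -0.937.
df = n − 2 = 165.
One-sided p ≈ 0.1750, which is ≥ 0.05, so fail to reject H₀.
The data do not give significant evidence that the true slope on years of experience is below 4.8801 $1000s per unit.

t = -0.937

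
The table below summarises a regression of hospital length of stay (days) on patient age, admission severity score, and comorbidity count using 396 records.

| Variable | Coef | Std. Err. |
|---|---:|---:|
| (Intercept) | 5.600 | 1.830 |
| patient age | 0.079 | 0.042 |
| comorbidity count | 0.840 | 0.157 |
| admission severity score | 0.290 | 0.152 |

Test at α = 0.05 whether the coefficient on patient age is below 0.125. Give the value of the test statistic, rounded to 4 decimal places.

t = -1.0952

Read off: b = 0.079, SE = 0.042 for patient age.
H₀: β₁ = 0.125 vs H₁: β₁ < 0.125.
t = (0.079 − 0.125) / 0.042 = -1.0952.
df = n − k − 1 = 396 − 3 − 1 = 392.
One-sided p ≈ 0.1370, which is ≥ 0.05, so fail to reject H₀.
The data do not give significant evidence that the true slope on patient age is below 0.125 days per unit, holding the other predictors fixed.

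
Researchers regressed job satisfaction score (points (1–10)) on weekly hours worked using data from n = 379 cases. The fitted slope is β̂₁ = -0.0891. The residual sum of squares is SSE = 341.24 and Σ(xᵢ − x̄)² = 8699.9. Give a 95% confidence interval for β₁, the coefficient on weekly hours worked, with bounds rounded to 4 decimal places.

(-0.1092, -0.0690)

MSE = SSE/(n − 2) = 341.24/377 = 0.905146.
SE(β̂₁) = √(MSE/Sₓₓ) = √(0.905146/8699.9) = 0.0102.
df = n − 2 = 377.
t* = t_{0.025, 377} = 1.966276.
Margin = t* × SE = 1.966276 × 0.0102 = 0.020056.
CI: -0.0891 ± 0.020056 → (-0.1092, -0.0690).
With 95% confidence, each one-unit increase in weekly hours worked is associated with a change of between -0.1092 and -0.0690 points (1–10) in job satisfaction score.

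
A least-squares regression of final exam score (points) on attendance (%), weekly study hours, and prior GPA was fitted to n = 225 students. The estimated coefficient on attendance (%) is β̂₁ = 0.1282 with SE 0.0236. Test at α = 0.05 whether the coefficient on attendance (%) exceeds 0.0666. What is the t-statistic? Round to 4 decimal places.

t = 2.6102

H₀: β₁ = 0.0666 vs H₁: β₁ > 0.0666.
t = (β̂₁ − β₁⁰)/SE = (0.1282 − 0.0666) / 0.0236 = 2.6102.
df = n − k − 1 = 225 − 3 − 1 = 221.
One-sided p ≈ 0.0048, which is < 0.05, so reject H₀.
There is evidence that the true slope on attendance (%) exceeds 0.0666 points per unit, holding the other predictors fixed.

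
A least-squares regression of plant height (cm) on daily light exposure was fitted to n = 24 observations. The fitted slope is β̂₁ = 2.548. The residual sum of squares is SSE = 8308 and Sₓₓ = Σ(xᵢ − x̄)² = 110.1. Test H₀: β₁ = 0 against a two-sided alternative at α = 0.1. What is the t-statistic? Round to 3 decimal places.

MSE = SSE/(n − 2) = 8308/22 = 377.636.
SE(β̂₁) = √(MSE/Sₓₓ) = √(377.636/110.1) = 1.85201.
t = 2.548 / 1.85201 = 1.376.
df = n − 2 = 22.
Two-sided p ≈ 0.1827, which is ≥ 0.1, so fail to reject H₀.
The data do not give significant evidence of an association between daily light exposure and plant height.

t = 1.376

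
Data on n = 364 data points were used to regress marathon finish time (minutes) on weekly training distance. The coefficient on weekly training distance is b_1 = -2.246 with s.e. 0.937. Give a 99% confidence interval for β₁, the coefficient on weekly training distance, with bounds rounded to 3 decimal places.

df = n − 2 = 364 − 2 = 362.
t* = t_{0.005, 362} = 2.589479.
Margin = t* × SE = 2.589479 × 0.937 = 2.42634.
CI: -2.246 ± 2.42634 → (-4.672, 0.180).
With 99% confidence, each one-unit increase in weekly training distance is associated with a change of between -4.672 and 0.180 minutes in marathon finish time.

(-4.672, 0.180)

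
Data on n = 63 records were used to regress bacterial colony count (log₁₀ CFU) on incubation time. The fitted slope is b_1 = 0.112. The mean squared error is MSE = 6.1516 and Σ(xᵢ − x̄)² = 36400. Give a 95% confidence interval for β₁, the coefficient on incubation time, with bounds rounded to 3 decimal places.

(0.086, 0.138)

SE(b_1) = √(MSE/Sₓₓ) = √(6.1516/36400) = 0.013.
df = n − 2 = 61.
t* = t_{0.025, 61} = 1.999624.
Margin = t* × SE = 1.999624 × 0.013 = 0.02600.
CI: 0.112 ± 0.02600 → (0.086, 0.138).
With 95% confidence, each one-unit increase in incubation time is associated with a change of between 0.086 and 0.138 log₁₀ CFU in bacterial colony count.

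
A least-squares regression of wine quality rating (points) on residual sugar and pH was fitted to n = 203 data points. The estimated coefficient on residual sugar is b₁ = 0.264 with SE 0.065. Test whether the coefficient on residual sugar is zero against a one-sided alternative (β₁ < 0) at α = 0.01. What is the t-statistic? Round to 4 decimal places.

t = 4.0615

H₀: β₁ = 0 vs H₁: β₁ < 0.
t = (b₁ − β₁⁰)/SE = 0.264 / 0.065 = 4.0615.
df = n − k − 1 = 203 − 2 − 1 = 200.
One-sided p ≈ 1.0000, which is ≥ 0.01, so fail to reject H₀.
The data do not give significant evidence that the true slope on residual sugar is negative, holding the other predictors fixed.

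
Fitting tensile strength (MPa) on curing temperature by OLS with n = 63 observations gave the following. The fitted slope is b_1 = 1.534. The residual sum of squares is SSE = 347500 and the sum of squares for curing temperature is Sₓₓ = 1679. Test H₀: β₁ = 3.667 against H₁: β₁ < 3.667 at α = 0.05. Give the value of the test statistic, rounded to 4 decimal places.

t = -1.1580

MSE = SSE/(n − 2) = 347500/61 = 5696.72.
SE(b_1) = √(MSE/Sₓₓ) = √(5696.72/1679) = 1.84199.
t = (1.534 − 3.667) / 1.84199 = -1.1580.
df = n − 2 = 61.
One-sided p ≈ 0.1257, which is ≥ 0.05, so fail to reject H₀.
The data do not give significant evidence that the true slope on curing temperature is below 3.667 MPa per unit.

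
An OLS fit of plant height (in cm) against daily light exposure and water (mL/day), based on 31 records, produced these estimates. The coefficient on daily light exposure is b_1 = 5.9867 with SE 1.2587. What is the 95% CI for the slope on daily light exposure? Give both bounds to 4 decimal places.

df = n − k − 1 = 31 − 2 − 1 = 28.
t* = t_{0.025, 28} = 2.048407.
Margin = t* × SE = 2.048407 × 1.2587 = 2.578330.
CI: 5.9867 ± 2.578330 → (3.4084, 8.5650).
With 95% confidence, each one-unit increase in daily light exposure is associated with a change of between 3.4084 and 8.5650 cm in plant height, holding the other predictors fixed.

(3.4084, 8.5650)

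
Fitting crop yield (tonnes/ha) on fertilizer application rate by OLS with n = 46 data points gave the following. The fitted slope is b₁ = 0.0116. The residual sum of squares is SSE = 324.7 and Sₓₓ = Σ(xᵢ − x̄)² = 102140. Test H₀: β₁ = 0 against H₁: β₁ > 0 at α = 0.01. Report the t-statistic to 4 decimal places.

t = 1.3647

MSE = SSE/(n − 2) = 324.7/44 = 7.37955.
SE(b₁) = √(MSE/Sₓₓ) = √(7.37955/102140) = 0.00849996.
t = 0.0116 / 0.00849996 = 1.3647.
df = n − 2 = 44.
One-sided p ≈ 0.0896, which is ≥ 0.01, so fail to reject H₀.
The data do not give significant evidence that the true slope on fertilizer application rate is positive.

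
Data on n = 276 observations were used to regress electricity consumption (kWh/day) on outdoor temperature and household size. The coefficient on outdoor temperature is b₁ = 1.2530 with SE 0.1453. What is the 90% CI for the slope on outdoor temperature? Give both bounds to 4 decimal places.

df = n − k − 1 = 276 − 2 − 1 = 273.
t* = t_{0.05, 273} = 1.650454.
Margin = t* × SE = 1.650454 × 0.1453 = 0.239811.
CI: 1.2530 ± 0.239811 → (1.0132, 1.4928).
With 90% confidence, each one-unit increase in outdoor temperature is associated with a change of between 1.0132 and 1.4928 kWh/day in electricity consumption, holding the other predictors fixed.

(1.0132, 1.4928)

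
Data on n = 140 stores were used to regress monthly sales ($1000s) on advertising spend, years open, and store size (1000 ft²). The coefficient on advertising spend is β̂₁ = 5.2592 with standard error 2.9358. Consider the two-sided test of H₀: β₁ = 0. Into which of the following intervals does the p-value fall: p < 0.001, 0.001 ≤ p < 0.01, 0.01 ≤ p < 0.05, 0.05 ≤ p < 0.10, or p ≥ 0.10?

t = 5.2592 / 2.9358 = 1.791.
df = n − k − 1 = 140 − 3 − 1 = 136.
Two-sided p = 2·P(T_{136} > |t|) ≈ 0.0755.
So 0.05 ≤ p < 0.10.

0.05 ≤ p < 0.10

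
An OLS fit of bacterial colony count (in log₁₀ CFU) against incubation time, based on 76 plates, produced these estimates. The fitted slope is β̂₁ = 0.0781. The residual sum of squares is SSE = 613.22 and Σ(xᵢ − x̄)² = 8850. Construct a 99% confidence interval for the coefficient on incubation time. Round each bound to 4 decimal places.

(-0.0028, 0.1590)

MSE = SSE/(n − 2) = 613.22/74 = 8.28676.
SE(β̂₁) = √(MSE/Sₓₓ) = √(8.28676/8850) = 0.0305999.
df = n − 2 = 74.
t* = t_{0.005, 74} = 2.643913.
Margin = t* × SE = 2.643913 × 0.0305999 = 0.080904.
CI: 0.0781 ± 0.080904 → (-0.0028, 0.1590).
With 99% confidence, each one-unit increase in incubation time is associated with a change of between -0.0028 and 0.1590 log₁₀ CFU in bacterial colony count.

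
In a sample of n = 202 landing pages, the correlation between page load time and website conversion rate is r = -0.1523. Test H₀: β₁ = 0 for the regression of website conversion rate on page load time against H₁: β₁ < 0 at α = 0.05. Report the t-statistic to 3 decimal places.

t = r·√(n − 2)/√(1 − r²) = -0.1523·√200/√0.976805 = -2.179.
df = n − 2 = 200.
One-sided p ≈ 0.0152, which is < 0.05, so reject H₀.
There is evidence of a linear association between page load time and website conversion rate.

t = -2.179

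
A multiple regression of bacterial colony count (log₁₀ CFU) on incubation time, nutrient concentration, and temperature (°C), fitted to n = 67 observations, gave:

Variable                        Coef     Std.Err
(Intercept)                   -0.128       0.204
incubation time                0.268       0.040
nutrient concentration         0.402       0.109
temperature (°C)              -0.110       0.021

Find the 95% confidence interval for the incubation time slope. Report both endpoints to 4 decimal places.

Read off: b = 0.268, SE = 0.040 for incubation time.
df = n − k − 1 = 67 − 3 − 1 = 63.
t* = t_{0.025, 63} = 1.998341.
Margin = t* × SE = 1.998341 × 0.040 = 0.079934.
CI: 0.268 ± 0.079934 → (0.1881, 0.3479).

(0.1881, 0.3479)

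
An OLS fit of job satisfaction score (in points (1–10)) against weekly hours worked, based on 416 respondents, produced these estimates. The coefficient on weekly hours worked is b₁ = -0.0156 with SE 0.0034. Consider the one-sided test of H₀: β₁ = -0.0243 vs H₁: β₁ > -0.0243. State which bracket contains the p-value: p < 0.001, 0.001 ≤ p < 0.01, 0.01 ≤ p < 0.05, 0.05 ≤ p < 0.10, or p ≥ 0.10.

0.001 ≤ p < 0.01

t = (-0.0156 − (-0.0243)) / 0.0034 = 2.559.
df = n − 2 = 416 − 2 = 414.
One-sided p = P(T_{414} > t) ≈ 0.0054.
So 0.001 ≤ p < 0.01.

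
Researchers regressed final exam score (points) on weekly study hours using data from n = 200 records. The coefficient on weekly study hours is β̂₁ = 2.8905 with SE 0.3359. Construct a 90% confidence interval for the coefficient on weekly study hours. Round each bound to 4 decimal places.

df = n − 2 = 200 − 2 = 198.
t* = t_{0.05, 198} = 1.652586.
Margin = t* × SE = 1.652586 × 0.3359 = 0.555104.
CI: 2.8905 ± 0.555104 → (2.3354, 3.4456).
With 90% confidence, each one-unit increase in weekly study hours is associated with a change of between 2.3354 and 3.4456 points in final exam score.

(2.3354, 3.4456)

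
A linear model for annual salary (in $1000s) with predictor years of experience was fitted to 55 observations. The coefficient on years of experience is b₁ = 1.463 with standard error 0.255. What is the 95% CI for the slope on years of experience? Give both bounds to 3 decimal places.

(0.952, 1.974)

df = n − 2 = 55 − 2 = 53.
t* = t_{0.025, 53} = 2.005746.
Margin = t* × SE = 2.005746 × 0.255 = 0.51147.
CI: 1.463 ± 0.51147 → (0.952, 1.974).
With 95% confidence, each one-unit increase in years of experience is associated with a change of between 0.952 and 1.974 $1000s in annual salary.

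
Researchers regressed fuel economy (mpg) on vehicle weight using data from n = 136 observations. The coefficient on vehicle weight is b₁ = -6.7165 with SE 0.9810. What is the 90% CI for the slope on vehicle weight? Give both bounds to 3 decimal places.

df = n − 2 = 136 − 2 = 134.
t* = t_{0.05, 134} = 1.656305.
Margin = t* × SE = 1.656305 × 0.9810 = 1.62483.
CI: -6.7165 ± 1.62483 → (-8.341, -5.092).
With 90% confidence, each one-unit increase in vehicle weight is associated with a change of between -8.341 and -5.092 mpg in fuel economy.

(-8.341, -5.092)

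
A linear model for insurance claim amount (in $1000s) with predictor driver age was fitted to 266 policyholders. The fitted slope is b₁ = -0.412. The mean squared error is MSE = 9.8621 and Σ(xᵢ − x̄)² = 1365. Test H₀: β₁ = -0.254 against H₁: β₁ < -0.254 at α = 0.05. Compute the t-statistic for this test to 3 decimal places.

t = -1.859

SE(b₁) = √(MSE/Sₓₓ) = √(9.8621/1365) = 0.0849999.
t = (-0.412 − (-0.254)) / 0.0849999 = -1.859.
df = n − 2 = 264.
One-sided p ≈ 0.0321, which is < 0.05, so reject H₀.
There is evidence that the true slope on driver age is below -0.254 $1000s per unit.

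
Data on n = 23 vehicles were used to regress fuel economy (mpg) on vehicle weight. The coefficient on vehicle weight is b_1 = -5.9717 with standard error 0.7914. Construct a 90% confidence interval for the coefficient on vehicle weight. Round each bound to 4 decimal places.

df = n − 2 = 23 − 2 = 21.
t* = t_{0.05, 21} = 1.720743.
Margin = t* × SE = 1.720743 × 0.7914 = 1.361796.
CI: -5.9717 ± 1.361796 → (-7.3335, -4.6099).
With 90% confidence, each one-unit increase in vehicle weight is associated with a change of between -7.3335 and -4.6099 mpg in fuel economy.

(-7.3335, -4.6099)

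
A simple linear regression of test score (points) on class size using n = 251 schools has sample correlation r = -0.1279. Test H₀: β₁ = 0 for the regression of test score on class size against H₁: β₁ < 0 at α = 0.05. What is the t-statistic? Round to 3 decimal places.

t = r·√(n − 2)/√(1 − r²) = -0.1279·√249/√0.983642 = -2.035.
df = n − 2 = 249.
One-sided p ≈ 0.0215, which is < 0.05, so reject H₀.
There is evidence of a linear association between class size and test score.

t = -2.035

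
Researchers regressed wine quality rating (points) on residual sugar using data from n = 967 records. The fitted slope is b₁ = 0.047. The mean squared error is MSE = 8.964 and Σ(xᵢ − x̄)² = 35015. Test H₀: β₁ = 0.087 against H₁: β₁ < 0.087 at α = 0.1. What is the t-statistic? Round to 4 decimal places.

SE(b₁) = √(MSE/Sₓₓ) = √(8.964/35015) = 0.0160001.
t = (0.047 − 0.087) / 0.0160001 = -2.5000.
df = n − 2 = 965.
One-sided p ≈ 0.0063, which is < 0.1, so reject H₀.
There is evidence that the true slope on residual sugar is below 0.087 points per unit.

t = -2.5000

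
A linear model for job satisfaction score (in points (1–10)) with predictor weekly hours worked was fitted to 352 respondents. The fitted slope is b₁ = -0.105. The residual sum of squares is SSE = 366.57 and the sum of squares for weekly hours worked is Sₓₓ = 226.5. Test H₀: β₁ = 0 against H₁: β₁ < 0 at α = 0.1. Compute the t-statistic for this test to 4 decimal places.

t = -1.5441

MSE = SSE/(n − 2) = 366.57/350 = 1.04734.
SE(b₁) = √(MSE/Sₓₓ) = √(1.04734/226.5) = 0.0680002.
t = -0.105 / 0.0680002 = -1.5441.
df = n − 2 = 350.
One-sided p ≈ 0.0617, which is < 0.1, so reject H₀.
There is evidence that the true slope on weekly hours worked is negative.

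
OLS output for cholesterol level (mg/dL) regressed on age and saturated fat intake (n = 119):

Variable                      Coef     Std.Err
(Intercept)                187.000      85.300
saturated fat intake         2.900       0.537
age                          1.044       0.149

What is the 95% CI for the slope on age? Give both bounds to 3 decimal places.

Read off: b = 1.044, SE = 0.149 for age.
df = n − k − 1 = 119 − 2 − 1 = 116.
t* = t_{0.025, 116} = 1.980626.
Margin = t* × SE = 1.980626 × 0.149 = 0.29511.
CI: 1.044 ± 0.29511 → (0.749, 1.339).

(0.749, 1.339)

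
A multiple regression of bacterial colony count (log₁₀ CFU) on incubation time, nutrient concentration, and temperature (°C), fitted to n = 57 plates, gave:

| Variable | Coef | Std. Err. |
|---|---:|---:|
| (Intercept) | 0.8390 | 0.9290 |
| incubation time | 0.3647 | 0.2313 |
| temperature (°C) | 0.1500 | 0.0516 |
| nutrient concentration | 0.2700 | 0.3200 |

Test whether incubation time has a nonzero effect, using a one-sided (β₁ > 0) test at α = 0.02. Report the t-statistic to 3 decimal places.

t = 1.577

Read off: b = 0.3647, SE = 0.2313 for incubation time.
H₀: β₁ = 0 vs H₁: β₁ > 0.
t = 0.3647 / 0.2313 = 1.577.
df = n − k − 1 = 57 − 3 − 1 = 53.
One-sided p ≈ 0.0604, which is ≥ 0.02, so fail to reject H₀.
The data do not give significant evidence that the true slope on incubation time is positive, holding the other predictors fixed.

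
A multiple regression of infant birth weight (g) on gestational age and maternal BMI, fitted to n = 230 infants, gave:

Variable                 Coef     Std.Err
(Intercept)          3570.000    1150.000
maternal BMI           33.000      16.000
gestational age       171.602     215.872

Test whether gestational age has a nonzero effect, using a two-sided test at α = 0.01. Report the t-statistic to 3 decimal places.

t = 0.795

Read off: b = 171.602, SE = 215.872 for gestational age.
H₀: β₁ = 0 vs H₁: β₁ ≠ 0.
t = 171.602 / 215.872 = 0.795.
df = n − k − 1 = 230 − 2 − 1 = 227.
Two-sided p ≈ 0.4275, which is ≥ 0.01, so fail to reject H₀.
The data do not give significant evidence of an association between gestational age and infant birth weight, after adjusting for the other predictors.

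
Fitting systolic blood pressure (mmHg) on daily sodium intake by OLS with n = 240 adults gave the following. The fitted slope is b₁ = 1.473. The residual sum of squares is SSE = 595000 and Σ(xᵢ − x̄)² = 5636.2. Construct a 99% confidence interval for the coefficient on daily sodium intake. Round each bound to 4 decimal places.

MSE = SSE/(n − 2) = 595000/238 = 2500.
SE(b₁) = √(MSE/Sₓₓ) = √(2500/5636.2) = 0.666004.
df = n − 2 = 238.
t* = t_{0.005, 238} = 2.596644.
Margin = t* × SE = 2.596644 × 0.666004 = 1.729375.
CI: 1.473 ± 1.729375 → (-0.2564, 3.2024).
With 99% confidence, each one-unit increase in daily sodium intake is associated with a change of between -0.2564 and 3.2024 mmHg in systolic blood pressure.

(-0.2564, 3.2024)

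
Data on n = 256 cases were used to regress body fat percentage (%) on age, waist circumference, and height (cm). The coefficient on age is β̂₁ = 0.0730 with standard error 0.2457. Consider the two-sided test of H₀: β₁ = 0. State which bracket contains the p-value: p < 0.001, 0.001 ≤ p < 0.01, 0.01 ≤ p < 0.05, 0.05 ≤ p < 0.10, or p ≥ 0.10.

t = 0.0730 / 0.2457 = 0.297.
df = n − k − 1 = 256 − 3 − 1 = 252.
Two-sided p = 2·P(T_{252} > |t|) ≈ 0.7666.
So p ≥ 0.10.

p ≥ 0.10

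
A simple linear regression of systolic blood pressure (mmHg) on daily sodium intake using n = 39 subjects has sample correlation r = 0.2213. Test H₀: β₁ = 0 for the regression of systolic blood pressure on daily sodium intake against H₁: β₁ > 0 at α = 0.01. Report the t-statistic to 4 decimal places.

t = r·√(n − 2)/√(1 − r²) = 0.2213·√37/√0.951026 = 1.3803.
df = n − 2 = 37.
One-sided p ≈ 0.0879, which is ≥ 0.01, so fail to reject H₀.
The data do not give significant evidence of a linear association between daily sodium intake and systolic blood pressure.

t = 1.3803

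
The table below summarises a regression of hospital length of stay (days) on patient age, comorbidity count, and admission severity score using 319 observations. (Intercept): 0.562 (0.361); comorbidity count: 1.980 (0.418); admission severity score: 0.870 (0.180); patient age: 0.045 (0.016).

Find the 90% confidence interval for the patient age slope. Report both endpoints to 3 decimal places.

Read off: b = 0.045, SE = 0.016 for patient age.
df = n − k − 1 = 319 − 3 − 1 = 315.
t* = t_{0.05, 315} = 1.649705.
Margin = t* × SE = 1.649705 × 0.016 = 0.02640.
CI: 0.045 ± 0.02640 → (0.019, 0.071).

(0.019, 0.071)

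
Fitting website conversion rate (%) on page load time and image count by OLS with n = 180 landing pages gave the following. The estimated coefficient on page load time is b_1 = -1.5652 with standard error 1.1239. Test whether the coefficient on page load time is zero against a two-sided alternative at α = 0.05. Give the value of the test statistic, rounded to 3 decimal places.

t = -1.393

H₀: β₁ = 0 vs H₁: β₁ ≠ 0.
t = (b_1 − β₁⁰)/SE = -1.5652 / 1.1239 = -1.393.
df = n − k − 1 = 180 − 2 − 1 = 177.
Two-sided p ≈ 0.1655, which is ≥ 0.05, so fail to reject H₀.
The data do not give significant evidence of an association between page load time and website conversion rate, after adjusting for the other predictors.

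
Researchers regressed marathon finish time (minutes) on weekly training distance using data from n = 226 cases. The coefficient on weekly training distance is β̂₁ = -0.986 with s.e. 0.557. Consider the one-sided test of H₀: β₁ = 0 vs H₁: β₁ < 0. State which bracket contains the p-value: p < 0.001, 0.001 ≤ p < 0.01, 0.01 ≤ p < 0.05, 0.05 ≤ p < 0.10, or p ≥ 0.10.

t = -0.986 / 0.557 = -1.770.
df = n − 2 = 226 − 2 = 224.
One-sided p = P(T_{224} < t) ≈ 0.0390.
So 0.01 ≤ p < 0.05.

0.01 ≤ p < 0.05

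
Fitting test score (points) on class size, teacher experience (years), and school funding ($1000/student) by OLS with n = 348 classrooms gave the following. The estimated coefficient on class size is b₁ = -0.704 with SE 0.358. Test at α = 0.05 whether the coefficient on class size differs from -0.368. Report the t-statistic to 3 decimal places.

t = -0.939

H₀: β₁ = -0.368 vs H₁: β₁ ≠ -0.368.
t = (b₁ − β₁⁰)/SE = (-0.704 − (-0.368)) / 0.358 = -0.939.
df = n − k − 1 = 348 − 3 − 1 = 344.
Two-sided p ≈ 0.3486, which is ≥ 0.05, so fail to reject H₀.
The data are consistent with a true slope of -0.368 points per unit of class size, holding the other predictors fixed.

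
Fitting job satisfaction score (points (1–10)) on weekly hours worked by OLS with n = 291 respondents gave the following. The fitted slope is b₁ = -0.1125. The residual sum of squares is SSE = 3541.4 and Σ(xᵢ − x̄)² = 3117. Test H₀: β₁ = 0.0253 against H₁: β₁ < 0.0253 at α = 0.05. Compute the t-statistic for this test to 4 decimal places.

MSE = SSE/(n − 2) = 3541.4/289 = 12.254.
SE(b₁) = √(MSE/Sₓₓ) = √(12.254/3117) = 0.0627004.
t = (-0.1125 − 0.0253) / 0.0627004 = -2.1978.
df = n − 2 = 289.
One-sided p ≈ 0.0144, which is < 0.05, so reject H₀.
There is evidence that the true slope on weekly hours worked is below 0.0253 points (1–10) per unit.

t = -2.1978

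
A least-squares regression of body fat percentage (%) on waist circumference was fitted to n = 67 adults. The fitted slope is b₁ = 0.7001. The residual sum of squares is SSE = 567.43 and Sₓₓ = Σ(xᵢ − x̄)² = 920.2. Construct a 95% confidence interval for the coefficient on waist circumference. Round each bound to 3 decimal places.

(0.506, 0.895)

MSE = SSE/(n − 2) = 567.43/65 = 8.72969.
SE(b₁) = √(MSE/Sₓₓ) = √(8.72969/920.2) = 0.0973999.
df = n − 2 = 65.
t* = t_{0.025, 65} = 1.997138.
Margin = t* × SE = 1.997138 × 0.0973999 = 0.19452.
CI: 0.7001 ± 0.19452 → (0.506, 0.895).
With 95% confidence, each one-unit increase in waist circumference is associated with a change of between 0.506 and 0.895 % in body fat percentage.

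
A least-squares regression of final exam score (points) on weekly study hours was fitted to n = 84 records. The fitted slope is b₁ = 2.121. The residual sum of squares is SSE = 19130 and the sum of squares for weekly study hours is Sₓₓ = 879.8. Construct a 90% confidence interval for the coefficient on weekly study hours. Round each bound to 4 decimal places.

(1.2643, 2.9777)

MSE = SSE/(n − 2) = 19130/82 = 233.293.
SE(b₁) = √(MSE/Sₓₓ) = √(233.293/879.8) = 0.514942.
df = n − 2 = 82.
t* = t_{0.05, 82} = 1.663649.
Margin = t* × SE = 1.663649 × 0.514942 = 0.856683.
CI: 2.121 ± 0.856683 → (1.2643, 2.9777).
With 90% confidence, each one-unit increase in weekly study hours is associated with a change of between 1.2643 and 2.9777 points in final exam score.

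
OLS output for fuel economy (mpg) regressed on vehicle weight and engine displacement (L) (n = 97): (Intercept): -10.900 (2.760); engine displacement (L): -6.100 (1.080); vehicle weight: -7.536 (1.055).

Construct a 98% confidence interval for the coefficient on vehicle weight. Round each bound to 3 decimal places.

Read off: b = -7.536, SE = 1.055 for vehicle weight.
df = n − k − 1 = 97 − 2 − 1 = 94.
t* = t_{0.01, 94} = 2.366674.
Margin = t* × SE = 2.366674 × 1.055 = 2.49684.
CI: -7.536 ± 2.49684 → (-10.033, -5.039).

(-10.033, -5.039)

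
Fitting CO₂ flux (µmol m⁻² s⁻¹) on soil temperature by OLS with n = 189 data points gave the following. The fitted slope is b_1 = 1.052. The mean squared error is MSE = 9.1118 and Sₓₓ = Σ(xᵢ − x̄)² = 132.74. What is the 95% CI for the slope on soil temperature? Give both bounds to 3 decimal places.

SE(b_1) = √(MSE/Sₓₓ) = √(9.1118/132.74) = 0.262.
df = n − 2 = 187.
t* = t_{0.025, 187} = 1.972731.
Margin = t* × SE = 1.972731 × 0.262 = 0.51686.
CI: 1.052 ± 0.51686 → (0.535, 1.569).
With 95% confidence, each one-unit increase in soil temperature is associated with a change of between 0.535 and 1.569 µmol m⁻² s⁻¹ in CO₂ flux.

(0.535, 1.569)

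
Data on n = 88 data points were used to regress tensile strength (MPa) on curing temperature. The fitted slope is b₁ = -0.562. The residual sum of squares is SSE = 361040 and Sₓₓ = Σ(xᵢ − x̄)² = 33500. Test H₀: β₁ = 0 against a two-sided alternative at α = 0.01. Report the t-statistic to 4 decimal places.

MSE = SSE/(n − 2) = 361040/86 = 4198.14.
SE(b₁) = √(MSE/Sₓₓ) = √(4198.14/33500) = 0.354002.
t = -0.562 / 0.354002 = -1.5876.
df = n − 2 = 86.
Two-sided p ≈ 0.1161, which is ≥ 0.01, so fail to reject H₀.
The data do not give significant evidence of an association between curing temperature and tensile strength.

t = -1.5876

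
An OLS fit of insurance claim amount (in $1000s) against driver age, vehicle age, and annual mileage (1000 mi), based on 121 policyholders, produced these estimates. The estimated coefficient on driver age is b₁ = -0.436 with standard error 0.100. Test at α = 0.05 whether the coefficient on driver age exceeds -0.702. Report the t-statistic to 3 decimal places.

t = 2.660

H₀: β₁ = -0.702 vs H₁: β₁ > -0.702.
t = (b₁ − β₁⁰)/SE = (-0.436 − (-0.702)) / 0.100 = 2.660.
df = n − k − 1 = 121 − 3 − 1 = 117.
One-sided p ≈ 0.0045, which is < 0.05, so reject H₀.
There is evidence that the true slope on driver age exceeds -0.702 $1000s per unit, holding the other predictors fixed.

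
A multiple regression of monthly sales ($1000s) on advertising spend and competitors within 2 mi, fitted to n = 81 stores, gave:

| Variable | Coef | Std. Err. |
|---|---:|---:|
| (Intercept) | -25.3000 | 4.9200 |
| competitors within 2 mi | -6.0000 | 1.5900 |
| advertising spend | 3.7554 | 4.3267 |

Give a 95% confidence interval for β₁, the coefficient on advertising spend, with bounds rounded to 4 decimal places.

(-4.8584, 12.3692)

Read off: b = 3.7554, SE = 4.3267 for advertising spend.
df = n − k − 1 = 81 − 2 − 1 = 78.
t* = t_{0.025, 78} = 1.990847.
Margin = t* × SE = 1.990847 × 4.3267 = 8.613798.
CI: 3.7554 ± 8.613798 → (-4.8584, 12.3692).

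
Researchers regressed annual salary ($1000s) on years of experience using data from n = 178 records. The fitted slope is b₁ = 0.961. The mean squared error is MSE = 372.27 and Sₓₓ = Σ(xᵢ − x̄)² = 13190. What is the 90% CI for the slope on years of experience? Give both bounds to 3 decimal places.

SE(b₁) = √(MSE/Sₓₓ) = √(372.27/13190) = 0.167999.
df = n − 2 = 176.
t* = t_{0.05, 176} = 1.653557.
Margin = t* × SE = 1.653557 × 0.167999 = 0.27780.
CI: 0.961 ± 0.27780 → (0.683, 1.239).
With 90% confidence, each one-unit increase in years of experience is associated with a change of between 0.683 and 1.239 $1000s in annual salary.

(0.683, 1.239)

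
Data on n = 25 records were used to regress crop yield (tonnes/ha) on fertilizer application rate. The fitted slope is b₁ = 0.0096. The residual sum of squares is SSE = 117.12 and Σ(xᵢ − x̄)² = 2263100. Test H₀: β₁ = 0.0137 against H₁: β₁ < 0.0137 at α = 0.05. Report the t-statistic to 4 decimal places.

MSE = SSE/(n − 2) = 117.12/23 = 5.09217.
SE(b₁) = √(MSE/Sₓₓ) = √(5.09217/2263100) = 0.00150003.
t = (0.0096 − 0.0137) / 0.00150003 = -2.7333.
df = n − 2 = 23.
One-sided p ≈ 0.0059, which is < 0.05, so reject H₀.
There is evidence that the true slope on fertilizer application rate is below 0.0137 tonnes/ha per unit.

t = -2.7333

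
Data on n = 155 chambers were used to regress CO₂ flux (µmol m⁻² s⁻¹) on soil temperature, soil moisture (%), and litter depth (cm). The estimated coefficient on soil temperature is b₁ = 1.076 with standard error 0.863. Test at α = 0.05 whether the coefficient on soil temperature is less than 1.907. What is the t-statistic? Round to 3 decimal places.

t = -0.963

H₀: β₁ = 1.907 vs H₁: β₁ < 1.907.
t = (b₁ − β₁⁰)/SE = (1.076 − 1.907) / 0.863 = -0.963.
df = n − k − 1 = 155 − 3 − 1 = 151.
One-sided p ≈ 0.1686, which is ≥ 0.05, so fail to reject H₀.
The data do not give significant evidence that the true slope on soil temperature is below 1.907 µmol m⁻² s⁻¹ per unit, holding the other predictors fixed.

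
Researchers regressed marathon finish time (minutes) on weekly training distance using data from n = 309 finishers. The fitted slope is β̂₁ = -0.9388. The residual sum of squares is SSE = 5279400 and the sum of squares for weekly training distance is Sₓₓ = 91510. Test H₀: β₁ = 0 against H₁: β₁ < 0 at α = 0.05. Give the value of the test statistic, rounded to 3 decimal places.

t = -2.166

MSE = SSE/(n − 2) = 5279400/307 = 17196.7.
SE(β̂₁) = √(MSE/Sₓₓ) = √(17196.7/91510) = 0.4335.
t = -0.9388 / 0.4335 = -2.166.
df = n − 2 = 307.
One-sided p ≈ 0.0156, which is < 0.05, so reject H₀.
There is evidence that the true slope on weekly training distance is negative.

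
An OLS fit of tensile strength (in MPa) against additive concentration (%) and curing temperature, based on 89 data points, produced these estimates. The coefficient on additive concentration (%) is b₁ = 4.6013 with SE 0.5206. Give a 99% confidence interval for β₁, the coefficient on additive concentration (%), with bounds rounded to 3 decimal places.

df = n − k − 1 = 89 − 2 − 1 = 86.
t* = t_{0.005, 86} = 2.634212.
Margin = t* × SE = 2.634212 × 0.5206 = 1.37137.
CI: 4.6013 ± 1.37137 → (3.230, 5.973).
With 99% confidence, each one-unit increase in additive concentration (%) is associated with a change of between 3.230 and 5.973 MPa in tensile strength, holding the other predictors fixed.

(3.230, 5.973)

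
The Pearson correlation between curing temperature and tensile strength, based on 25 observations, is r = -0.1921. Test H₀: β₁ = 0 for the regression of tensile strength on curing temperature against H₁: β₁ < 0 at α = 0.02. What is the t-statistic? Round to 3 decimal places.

t = r·√(n − 2)/√(1 − r²) = -0.1921·√23/√0.963098 = -0.939.
df = n − 2 = 23.
One-sided p ≈ 0.1788, which is ≥ 0.02, so fail to reject H₀.
The data do not give significant evidence of a linear association between curing temperature and tensile strength.

t = -0.939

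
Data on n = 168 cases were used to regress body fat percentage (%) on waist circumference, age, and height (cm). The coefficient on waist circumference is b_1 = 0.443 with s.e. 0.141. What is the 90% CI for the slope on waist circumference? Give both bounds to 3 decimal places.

df = n − k − 1 = 168 − 3 − 1 = 164.
t* = t_{0.05, 164} = 1.654198.
Margin = t* × SE = 1.654198 × 0.141 = 0.23324.
CI: 0.443 ± 0.23324 → (0.210, 0.676).
With 90% confidence, each one-unit increase in waist circumference is associated with a change of between 0.210 and 0.676 % in body fat percentage, holding the other predictors fixed.

(0.210, 0.676)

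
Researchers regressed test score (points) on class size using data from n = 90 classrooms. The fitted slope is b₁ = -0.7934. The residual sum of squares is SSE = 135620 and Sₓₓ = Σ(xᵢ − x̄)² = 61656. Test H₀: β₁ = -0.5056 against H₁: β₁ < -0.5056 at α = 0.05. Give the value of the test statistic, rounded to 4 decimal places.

MSE = SSE/(n − 2) = 135620/88 = 1541.14.
SE(b₁) = √(MSE/Sₓₓ) = √(1541.14/61656) = 0.1581.
t = (-0.7934 − (-0.5056)) / 0.1581 = -1.8204.
df = n − 2 = 88.
One-sided p ≈ 0.0361, which is < 0.05, so reject H₀.
There is evidence that the true slope on class size is below -0.5056 points per unit.

t = -1.8204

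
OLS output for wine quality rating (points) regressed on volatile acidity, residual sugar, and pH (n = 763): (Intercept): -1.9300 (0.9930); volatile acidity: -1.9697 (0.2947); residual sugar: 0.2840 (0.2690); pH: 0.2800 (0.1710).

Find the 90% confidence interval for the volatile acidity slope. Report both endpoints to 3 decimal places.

(-2.455, -1.484)

Read off: b = -1.9697, SE = 0.2947 for volatile acidity.
df = n − k − 1 = 763 − 3 − 1 = 759.
t* = t_{0.05, 759} = 1.646864.
Margin = t* × SE = 1.646864 × 0.2947 = 0.48533.
CI: -1.9697 ± 0.48533 → (-2.455, -1.484).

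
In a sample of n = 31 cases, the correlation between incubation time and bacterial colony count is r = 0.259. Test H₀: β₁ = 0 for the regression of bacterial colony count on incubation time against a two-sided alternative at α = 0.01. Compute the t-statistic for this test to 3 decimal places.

t = 1.444

t = r·√(n − 2)/√(1 − r²) = 0.259·√29/√0.932919 = 1.444.
df = n − 2 = 29.
Two-sided p ≈ 0.1594, which is ≥ 0.01, so fail to reject H₀.
The data do not give significant evidence of a linear association between incubation time and bacterial colony count.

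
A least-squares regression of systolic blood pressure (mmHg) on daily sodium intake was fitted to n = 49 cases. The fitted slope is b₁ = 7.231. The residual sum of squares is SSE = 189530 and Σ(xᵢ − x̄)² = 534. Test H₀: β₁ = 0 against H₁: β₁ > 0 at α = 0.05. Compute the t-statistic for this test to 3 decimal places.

t = 2.631

MSE = SSE/(n − 2) = 189530/47 = 4032.55.
SE(b₁) = √(MSE/Sₓₓ) = √(4032.55/534) = 2.74802.
t = 7.231 / 2.74802 = 2.631.
df = n − 2 = 47.
One-sided p ≈ 0.0057, which is < 0.05, so reject H₀.
There is evidence that the true slope on daily sodium intake is positive.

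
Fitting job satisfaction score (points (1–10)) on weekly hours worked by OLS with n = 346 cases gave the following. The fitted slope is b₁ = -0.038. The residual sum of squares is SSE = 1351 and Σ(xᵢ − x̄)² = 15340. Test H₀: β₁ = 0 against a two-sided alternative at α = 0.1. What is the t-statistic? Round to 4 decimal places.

MSE = SSE/(n − 2) = 1351/344 = 3.92733.
SE(b₁) = √(MSE/Sₓₓ) = √(3.92733/15340) = 0.0160006.
t = -0.038 / 0.0160006 = -2.3749.
df = n − 2 = 344.
Two-sided p ≈ 0.0181, which is < 0.1, so reject H₀.
There is evidence that weekly hours worked is associated with job satisfaction score.

t = -2.3749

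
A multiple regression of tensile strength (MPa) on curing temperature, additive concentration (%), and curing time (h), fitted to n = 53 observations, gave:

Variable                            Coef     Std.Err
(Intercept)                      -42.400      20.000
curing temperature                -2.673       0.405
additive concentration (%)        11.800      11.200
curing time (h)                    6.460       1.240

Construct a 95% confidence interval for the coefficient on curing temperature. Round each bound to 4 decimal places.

Read off: b = -2.673, SE = 0.405 for curing temperature.
df = n − k − 1 = 53 − 3 − 1 = 49.
t* = t_{0.025, 49} = 2.009575.
Margin = t* × SE = 2.009575 × 0.405 = 0.813878.
CI: -2.673 ± 0.813878 → (-3.4869, -1.8591).

(-3.4869, -1.8591)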